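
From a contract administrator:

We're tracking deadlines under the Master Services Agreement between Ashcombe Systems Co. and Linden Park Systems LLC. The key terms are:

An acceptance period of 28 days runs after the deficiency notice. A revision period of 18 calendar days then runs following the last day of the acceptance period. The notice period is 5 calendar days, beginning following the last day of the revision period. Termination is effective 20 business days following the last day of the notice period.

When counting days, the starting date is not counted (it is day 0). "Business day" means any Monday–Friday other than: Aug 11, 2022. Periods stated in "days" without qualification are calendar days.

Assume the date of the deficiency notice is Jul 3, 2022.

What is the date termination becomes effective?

Sep 20, 2022

The last day of the acceptance period: Jul 3, 2022 + 28 days = Jul 31, 2022.
The last day of the revision period: 18 calendar days after Jul 31, 2022 is Aug 18, 2022.
The last day of the notice period: Aug 18, 2022 + 5 days = Aug 23, 2022.
From Tuesday, Aug 23, 2022, 20 business days (Aug 24, Aug 25, Aug 26, Aug 29, …, Sep 16, Sep 19, Sep 20, skipping weekends) brings us to Tuesday, Sep 20, 2022, which is the date termination becomes effective.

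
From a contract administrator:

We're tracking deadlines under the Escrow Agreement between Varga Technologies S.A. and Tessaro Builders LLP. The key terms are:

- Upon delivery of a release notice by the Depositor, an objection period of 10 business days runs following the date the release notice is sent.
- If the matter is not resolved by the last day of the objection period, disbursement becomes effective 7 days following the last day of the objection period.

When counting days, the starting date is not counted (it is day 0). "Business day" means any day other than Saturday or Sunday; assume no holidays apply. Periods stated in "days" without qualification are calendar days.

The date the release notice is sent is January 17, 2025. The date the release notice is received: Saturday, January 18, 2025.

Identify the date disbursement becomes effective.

February 7, 2025

From Friday, January 17, 2025, 10 business days (Jan 20, Jan 21, Jan 22, Jan 23, Jan 24, Jan 27, Jan 28, Jan 29, Jan 30, Jan 31, skipping weekends) brings us to Friday, January 31, 2025, which is the last day of the objection period.
The date disbursement becomes effective: January 31, 2025 + 7 days = February 7, 2025.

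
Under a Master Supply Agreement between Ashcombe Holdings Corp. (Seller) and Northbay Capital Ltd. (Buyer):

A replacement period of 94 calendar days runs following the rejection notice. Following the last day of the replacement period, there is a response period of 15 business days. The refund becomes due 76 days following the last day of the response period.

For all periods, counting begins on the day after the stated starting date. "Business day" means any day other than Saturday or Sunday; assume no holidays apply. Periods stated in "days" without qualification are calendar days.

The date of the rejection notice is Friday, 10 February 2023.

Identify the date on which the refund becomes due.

The last day of the replacement period: 10 February 2023 + 94 days = 15 May 2023.
From Monday, 15 May 2023, 15 business days (May 16, May 17, May 18, May 19, …, Jun 1, Jun 2, Jun 5, skipping weekends) brings us to Monday, 5 June 2023, which is the last day of the response period.
The date on which the refund becomes due: 5 June 2023 + 76 days = 20 August 2023.

20 August 2023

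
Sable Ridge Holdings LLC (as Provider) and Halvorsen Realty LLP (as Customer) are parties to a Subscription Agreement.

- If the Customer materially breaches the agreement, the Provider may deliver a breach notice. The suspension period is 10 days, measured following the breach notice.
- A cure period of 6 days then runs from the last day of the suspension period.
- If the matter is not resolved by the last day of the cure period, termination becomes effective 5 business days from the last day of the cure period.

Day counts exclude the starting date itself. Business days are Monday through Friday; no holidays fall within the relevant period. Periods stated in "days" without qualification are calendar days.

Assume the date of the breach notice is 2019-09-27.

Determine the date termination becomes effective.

The last day of the suspension period: 2019-09-27 + 10 days = 2019-10-07.
Adding 6 calendar days to 2019-10-07 gives 2019-10-13, which is the last day of the cure period.
From Sunday, 2019-10-13, 5 business days (Oct 14, Oct 15, Oct 16, Oct 17, Oct 18, skipping weekends) brings us to Friday, 2019-10-18, which is the date termination becomes effective.

2019-10-18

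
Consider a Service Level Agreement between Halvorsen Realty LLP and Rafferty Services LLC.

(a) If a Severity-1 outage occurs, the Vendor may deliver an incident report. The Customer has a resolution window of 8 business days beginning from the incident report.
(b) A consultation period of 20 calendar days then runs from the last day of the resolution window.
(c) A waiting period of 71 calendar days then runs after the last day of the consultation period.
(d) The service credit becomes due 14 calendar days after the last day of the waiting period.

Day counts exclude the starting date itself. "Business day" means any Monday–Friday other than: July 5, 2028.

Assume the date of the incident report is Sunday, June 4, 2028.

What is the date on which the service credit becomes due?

The last day of the resolution window: 8 business days after Sunday, June 4, 2028, skipping weekends — Jun 5, Jun 6, Jun 7, Jun 8, Jun 9, Jun 12, Jun 13, Jun 14 — lands on Wednesday, June 14, 2028.
The last day of the consultation period: 20 calendar days after June 14, 2028 is July 4, 2028.
Adding 71 calendar days to July 4, 2028 gives September 13, 2028, which is the last day of the waiting period.
The date on which the service credit becomes due: September 13, 2028 + 14 days = September 27, 2028.

September 27, 2028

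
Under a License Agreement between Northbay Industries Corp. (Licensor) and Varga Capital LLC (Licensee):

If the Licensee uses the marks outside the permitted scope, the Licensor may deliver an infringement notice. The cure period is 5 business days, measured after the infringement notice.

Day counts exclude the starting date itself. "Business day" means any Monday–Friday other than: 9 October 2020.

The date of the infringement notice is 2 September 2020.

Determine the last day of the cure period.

9 September 2020

The last day of the cure period: 5 business days after Wednesday, 2 September 2020, skipping weekends — Sep 3, Sep 4, Sep 7, Sep 8, Sep 9 — lands on Wednesday, 9 September 2020.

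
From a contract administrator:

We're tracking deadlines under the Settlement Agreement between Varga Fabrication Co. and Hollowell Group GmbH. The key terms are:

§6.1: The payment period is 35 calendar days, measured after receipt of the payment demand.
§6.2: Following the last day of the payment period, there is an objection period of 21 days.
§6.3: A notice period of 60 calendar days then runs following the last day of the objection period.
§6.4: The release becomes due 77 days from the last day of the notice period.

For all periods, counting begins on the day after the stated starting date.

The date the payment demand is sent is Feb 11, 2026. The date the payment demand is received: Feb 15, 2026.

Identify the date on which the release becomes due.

The last day of the payment period: Feb 15, 2026 + 35 days = Mar 22, 2026.
The last day of the objection period: Mar 22, 2026 + 21 days = Apr 12, 2026.
The last day of the notice period: Apr 12, 2026 + 60 days = Jun 11, 2026.
Adding 77 calendar days to Jun 11, 2026 gives Aug 27, 2026, which is the date on which the release becomes due.

Aug 27, 2026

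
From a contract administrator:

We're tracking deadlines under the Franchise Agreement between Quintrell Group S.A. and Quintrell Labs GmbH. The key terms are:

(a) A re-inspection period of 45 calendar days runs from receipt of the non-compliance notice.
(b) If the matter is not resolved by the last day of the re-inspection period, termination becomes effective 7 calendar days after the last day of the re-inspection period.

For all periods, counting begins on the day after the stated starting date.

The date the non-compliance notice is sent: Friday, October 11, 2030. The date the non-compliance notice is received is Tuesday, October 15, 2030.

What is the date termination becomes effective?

December 6, 2030

Adding 45 calendar days to October 15, 2030 gives November 29, 2030, which is the last day of the re-inspection period.
The date termination becomes effective: 7 calendar days after November 29, 2030 is December 6, 2030.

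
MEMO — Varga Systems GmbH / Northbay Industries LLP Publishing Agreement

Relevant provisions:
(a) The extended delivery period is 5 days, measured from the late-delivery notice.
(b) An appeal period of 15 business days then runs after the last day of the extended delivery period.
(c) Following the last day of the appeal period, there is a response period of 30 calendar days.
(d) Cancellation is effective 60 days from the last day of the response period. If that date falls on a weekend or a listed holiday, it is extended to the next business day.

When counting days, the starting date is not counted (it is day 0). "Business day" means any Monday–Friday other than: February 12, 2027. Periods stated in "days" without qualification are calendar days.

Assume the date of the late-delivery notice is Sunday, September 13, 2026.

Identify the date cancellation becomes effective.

January 7, 2027

Adding 5 calendar days to September 13, 2026 gives September 18, 2026, which is the last day of the extended delivery period.
From Friday, September 18, 2026, 15 business days (Sep 21, Sep 22, Sep 23, Sep 24, …, Oct 7, Oct 8, Oct 9, skipping weekends) brings us to Friday, October 9, 2026, which is the last day of the appeal period.
Adding 30 calendar days to October 9, 2026 gives November 8, 2026, which is the last day of the response period.
Adding 60 calendar days to November 8, 2026 gives January 7, 2027, which is the date cancellation becomes effective. January 7, 2027 is a Thursday and is not a listed holiday, so no roll-forward applies.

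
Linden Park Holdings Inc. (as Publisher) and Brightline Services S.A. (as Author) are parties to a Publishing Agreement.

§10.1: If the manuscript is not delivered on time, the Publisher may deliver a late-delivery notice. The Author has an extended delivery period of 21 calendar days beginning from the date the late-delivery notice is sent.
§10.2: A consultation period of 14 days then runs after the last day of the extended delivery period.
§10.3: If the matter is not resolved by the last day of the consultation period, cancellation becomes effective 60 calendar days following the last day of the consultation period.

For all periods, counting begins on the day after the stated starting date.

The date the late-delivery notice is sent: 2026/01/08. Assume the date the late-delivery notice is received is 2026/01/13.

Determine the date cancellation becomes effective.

2026/04/13

Adding 21 calendar days to 2026/01/08 gives 2026/01/29, which is the last day of the extended delivery period.
The last day of the consultation period: 14 calendar days after 2026/01/29 is 2026/02/12.
Adding 60 calendar days to 2026/02/12 gives 2026/04/13, which is the date cancellation becomes effective.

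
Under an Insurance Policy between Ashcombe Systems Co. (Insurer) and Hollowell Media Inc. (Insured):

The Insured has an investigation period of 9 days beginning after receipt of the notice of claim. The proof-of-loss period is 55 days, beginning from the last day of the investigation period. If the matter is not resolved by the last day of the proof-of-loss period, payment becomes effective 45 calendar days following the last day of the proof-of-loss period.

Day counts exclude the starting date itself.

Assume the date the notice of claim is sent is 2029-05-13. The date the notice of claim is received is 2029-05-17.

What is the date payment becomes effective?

2029-09-03

The last day of the investigation period: 9 calendar days after 2029-05-17 is 2029-05-26.
Adding 55 calendar days to 2029-05-26 gives 2029-07-20, which is the last day of the proof-of-loss period.
Adding 45 calendar days to 2029-07-20 gives 2029-09-03, which is the date payment becomes effective.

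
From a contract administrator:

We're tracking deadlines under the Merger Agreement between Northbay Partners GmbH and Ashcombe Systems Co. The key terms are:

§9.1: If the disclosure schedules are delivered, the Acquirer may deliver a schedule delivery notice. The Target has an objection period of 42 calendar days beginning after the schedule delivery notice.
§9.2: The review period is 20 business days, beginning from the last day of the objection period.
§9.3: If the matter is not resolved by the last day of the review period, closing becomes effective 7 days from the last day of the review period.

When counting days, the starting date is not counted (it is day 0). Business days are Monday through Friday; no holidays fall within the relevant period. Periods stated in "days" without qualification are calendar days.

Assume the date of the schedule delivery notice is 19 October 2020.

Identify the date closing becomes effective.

The last day of the objection period: 19 October 2020 + 42 days = 30 November 2020.
The last day of the review period: 20 business days after Monday, 30 November 2020, skipping weekends — Dec 1, Dec 2, Dec 3, Dec 4, …, Dec 24, Dec 25, Dec 28 — lands on Monday, 28 December 2020.
The date closing becomes effective: 28 December 2020 + 7 days = 4 January 2021.

4 January 2021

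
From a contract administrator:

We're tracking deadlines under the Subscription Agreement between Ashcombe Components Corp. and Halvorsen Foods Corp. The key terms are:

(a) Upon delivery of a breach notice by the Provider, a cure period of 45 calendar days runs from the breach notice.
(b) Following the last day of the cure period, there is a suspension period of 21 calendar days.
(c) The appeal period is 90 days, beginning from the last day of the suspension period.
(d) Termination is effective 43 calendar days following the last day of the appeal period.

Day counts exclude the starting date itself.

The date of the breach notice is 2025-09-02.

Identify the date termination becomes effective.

2026-03-20

Adding 45 calendar days to 2025-09-02 gives 2025-10-17, which is the last day of the cure period.
The last day of the suspension period: 21 calendar days after 2025-10-17 is 2025-11-07.
The last day of the appeal period: 90 calendar days after 2025-11-07 is 2026-02-05.
Adding 43 calendar days to 2026-02-05 gives 2026-03-20, which is the date termination becomes effective.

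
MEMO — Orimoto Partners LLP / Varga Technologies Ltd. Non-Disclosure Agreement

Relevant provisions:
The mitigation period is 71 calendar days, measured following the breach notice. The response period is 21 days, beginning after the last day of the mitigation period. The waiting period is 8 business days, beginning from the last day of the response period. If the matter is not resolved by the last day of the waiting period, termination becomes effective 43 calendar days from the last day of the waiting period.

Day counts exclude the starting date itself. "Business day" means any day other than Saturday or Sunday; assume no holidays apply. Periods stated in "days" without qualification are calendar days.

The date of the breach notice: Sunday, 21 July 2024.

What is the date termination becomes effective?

13 December 2024

The last day of the mitigation period: 21 July 2024 + 71 days = 30 September 2024.
Adding 21 calendar days to 30 September 2024 gives 21 October 2024, which is the last day of the response period.
The last day of the waiting period: 8 business days after Monday, 21 October 2024, skipping weekends — Oct 22, Oct 23, Oct 24, Oct 25, Oct 28, Oct 29, Oct 30, Oct 31 — lands on Thursday, 31 October 2024.
The date termination becomes effective: 43 calendar days after 31 October 2024 is 13 December 2024.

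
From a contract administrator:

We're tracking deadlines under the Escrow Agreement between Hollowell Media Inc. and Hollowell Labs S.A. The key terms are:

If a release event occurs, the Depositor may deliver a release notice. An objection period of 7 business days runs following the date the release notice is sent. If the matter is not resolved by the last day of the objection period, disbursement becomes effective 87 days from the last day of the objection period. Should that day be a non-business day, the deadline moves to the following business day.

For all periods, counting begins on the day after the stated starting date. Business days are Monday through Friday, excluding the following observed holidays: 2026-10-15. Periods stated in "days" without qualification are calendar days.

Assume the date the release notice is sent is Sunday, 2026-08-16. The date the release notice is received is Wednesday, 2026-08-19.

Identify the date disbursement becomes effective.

From Sunday, 2026-08-16, 7 business days (Aug 17, Aug 18, Aug 19, Aug 20, Aug 21, Aug 24, Aug 25, skipping weekends) brings us to Tuesday, 2026-08-25, which is the last day of the objection period.
The date disbursement becomes effective: 2026-08-25 + 87 days = 2026-11-20. 2026-11-20 is a Friday and is not a listed holiday, so no roll-forward applies.

2026-11-20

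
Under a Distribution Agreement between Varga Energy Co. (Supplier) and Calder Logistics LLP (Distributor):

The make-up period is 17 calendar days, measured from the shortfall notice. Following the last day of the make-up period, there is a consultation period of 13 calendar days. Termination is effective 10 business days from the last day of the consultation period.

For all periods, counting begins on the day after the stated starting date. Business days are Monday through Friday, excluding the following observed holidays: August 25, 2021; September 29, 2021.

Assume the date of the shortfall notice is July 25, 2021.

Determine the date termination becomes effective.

September 8, 2021

The last day of the make-up period: 17 calendar days after July 25, 2021 is August 11, 2021.
The last day of the consultation period: 13 calendar days after August 11, 2021 is August 24, 2021.
The date termination becomes effective: counting 10 business days from Tuesday, August 24, 2021 (Aug 26, Aug 27, Aug 30, Aug 31, Sep 1, Sep 2, Sep 3, Sep 6, Sep 7, Sep 8, skipping weekends and the listed holiday on Aug 25) reaches Wednesday, September 8, 2021.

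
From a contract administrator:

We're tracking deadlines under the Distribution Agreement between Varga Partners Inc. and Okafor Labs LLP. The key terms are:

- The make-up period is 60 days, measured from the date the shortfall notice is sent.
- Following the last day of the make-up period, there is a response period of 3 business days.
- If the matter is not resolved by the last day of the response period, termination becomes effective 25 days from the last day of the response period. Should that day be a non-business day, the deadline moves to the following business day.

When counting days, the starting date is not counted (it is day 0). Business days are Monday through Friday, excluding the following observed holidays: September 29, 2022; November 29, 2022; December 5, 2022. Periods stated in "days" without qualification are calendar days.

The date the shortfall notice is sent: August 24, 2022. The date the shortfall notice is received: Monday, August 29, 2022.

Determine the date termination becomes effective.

Adding 60 calendar days to August 24, 2022 gives October 23, 2022, which is the last day of the make-up period.
The last day of the response period: counting 3 business days from Sunday, October 23, 2022 (Oct 24, Oct 25, Oct 26, skipping weekends) reaches Wednesday, October 26, 2022.
The date termination becomes effective: 25 calendar days after October 26, 2022 is November 20, 2022. That falls on a Sunday, so it rolls to the next business day, Monday, November 21, 2022.

November 21, 2022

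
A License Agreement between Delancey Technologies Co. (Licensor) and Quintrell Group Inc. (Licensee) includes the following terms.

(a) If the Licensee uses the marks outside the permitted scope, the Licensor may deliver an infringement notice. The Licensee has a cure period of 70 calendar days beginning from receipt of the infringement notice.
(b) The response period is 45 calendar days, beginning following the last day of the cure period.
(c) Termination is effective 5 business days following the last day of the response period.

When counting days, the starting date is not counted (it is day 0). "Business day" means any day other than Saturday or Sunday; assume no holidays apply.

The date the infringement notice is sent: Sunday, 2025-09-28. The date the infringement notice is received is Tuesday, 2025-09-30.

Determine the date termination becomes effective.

The last day of the cure period: 2025-09-30 + 70 days = 2025-12-09.
The last day of the response period: 2025-12-09 + 45 days = 2026-01-23.
The date termination becomes effective: counting 5 business days from Friday, 2026-01-23 (Jan 26, Jan 27, Jan 28, Jan 29, Jan 30, skipping weekends) reaches Friday, 2026-01-30.

2026-01-30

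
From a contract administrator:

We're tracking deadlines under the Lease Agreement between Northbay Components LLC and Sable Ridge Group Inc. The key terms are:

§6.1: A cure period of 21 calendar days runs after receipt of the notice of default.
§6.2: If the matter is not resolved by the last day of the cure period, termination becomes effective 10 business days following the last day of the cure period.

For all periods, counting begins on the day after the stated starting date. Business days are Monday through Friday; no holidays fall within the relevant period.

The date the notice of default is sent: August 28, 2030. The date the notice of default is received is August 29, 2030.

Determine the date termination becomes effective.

October 3, 2030

Adding 21 calendar days to August 29, 2030 gives September 19, 2030, which is the last day of the cure period.
From Thursday, September 19, 2030, 10 business days (Sep 20, Sep 23, Sep 24, Sep 25, Sep 26, Sep 27, Sep 30, Oct 1, Oct 2, Oct 3, skipping weekends) brings us to Thursday, October 3, 2030, which is the date termination becomes effective.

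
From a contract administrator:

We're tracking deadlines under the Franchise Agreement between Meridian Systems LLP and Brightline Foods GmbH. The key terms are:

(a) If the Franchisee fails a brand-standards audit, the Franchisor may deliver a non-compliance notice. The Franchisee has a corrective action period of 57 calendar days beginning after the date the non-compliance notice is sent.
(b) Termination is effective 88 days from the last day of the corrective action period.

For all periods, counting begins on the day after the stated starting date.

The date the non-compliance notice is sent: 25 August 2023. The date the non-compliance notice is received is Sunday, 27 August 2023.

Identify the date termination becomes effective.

17 January 2024

The last day of the corrective action period: 25 August 2023 + 57 days = 21 October 2023.
The date termination becomes effective: 21 October 2023 + 88 days = 17 January 2024.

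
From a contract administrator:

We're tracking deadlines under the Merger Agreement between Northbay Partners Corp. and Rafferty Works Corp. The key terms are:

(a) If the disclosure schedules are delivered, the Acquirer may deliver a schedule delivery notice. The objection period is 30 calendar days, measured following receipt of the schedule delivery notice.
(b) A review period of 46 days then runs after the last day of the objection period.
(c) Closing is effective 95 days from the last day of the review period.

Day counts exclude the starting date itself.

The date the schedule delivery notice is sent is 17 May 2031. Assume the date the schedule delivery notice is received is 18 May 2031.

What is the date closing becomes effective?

The last day of the objection period: 30 calendar days after 18 May 2031 is 17 June 2031.
Adding 46 calendar days to 17 June 2031 gives 2 August 2031, which is the last day of the review period.
The date closing becomes effective: 95 calendar days after 2 August 2031 is 5 November 2031.

5 November 2031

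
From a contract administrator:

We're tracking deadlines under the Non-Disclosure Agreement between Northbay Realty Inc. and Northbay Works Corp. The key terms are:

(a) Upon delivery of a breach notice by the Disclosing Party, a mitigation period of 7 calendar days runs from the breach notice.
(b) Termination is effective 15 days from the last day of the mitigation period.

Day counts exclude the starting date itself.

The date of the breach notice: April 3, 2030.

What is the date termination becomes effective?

Adding 7 calendar days to April 3, 2030 gives April 10, 2030, which is the last day of the mitigation period.
The date termination becomes effective: 15 calendar days after April 10, 2030 is April 25, 2030.

April 25, 2030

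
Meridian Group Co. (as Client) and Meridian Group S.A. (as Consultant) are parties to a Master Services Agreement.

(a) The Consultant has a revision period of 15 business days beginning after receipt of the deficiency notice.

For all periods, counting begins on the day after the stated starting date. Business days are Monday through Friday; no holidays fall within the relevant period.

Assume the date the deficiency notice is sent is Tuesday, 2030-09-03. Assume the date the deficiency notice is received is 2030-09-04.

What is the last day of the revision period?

The last day of the revision period: 15 business days after Wednesday, 2030-09-04, skipping weekends — Sep 5, Sep 6, Sep 9, Sep 10, …, Sep 23, Sep 24, Sep 25 — lands on Wednesday, 2030-09-25.

2030-09-25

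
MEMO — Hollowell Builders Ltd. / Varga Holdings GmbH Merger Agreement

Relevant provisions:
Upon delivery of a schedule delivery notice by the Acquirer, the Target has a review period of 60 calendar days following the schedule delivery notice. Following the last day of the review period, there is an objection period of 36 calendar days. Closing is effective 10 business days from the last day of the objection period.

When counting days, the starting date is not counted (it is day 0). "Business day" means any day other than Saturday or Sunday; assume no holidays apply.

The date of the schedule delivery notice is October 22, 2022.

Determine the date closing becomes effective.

Adding 60 calendar days to October 22, 2022 gives December 21, 2022, which is the last day of the review period.
The last day of the objection period: 36 calendar days after December 21, 2022 is January 26, 2023.
The date closing becomes effective: counting 10 business days from Thursday, January 26, 2023 (Jan 27, Jan 30, Jan 31, Feb 1, Feb 2, Feb 3, Feb 6, Feb 7, Feb 8, Feb 9, skipping weekends) reaches Thursday, February 9, 2023.

February 9, 2023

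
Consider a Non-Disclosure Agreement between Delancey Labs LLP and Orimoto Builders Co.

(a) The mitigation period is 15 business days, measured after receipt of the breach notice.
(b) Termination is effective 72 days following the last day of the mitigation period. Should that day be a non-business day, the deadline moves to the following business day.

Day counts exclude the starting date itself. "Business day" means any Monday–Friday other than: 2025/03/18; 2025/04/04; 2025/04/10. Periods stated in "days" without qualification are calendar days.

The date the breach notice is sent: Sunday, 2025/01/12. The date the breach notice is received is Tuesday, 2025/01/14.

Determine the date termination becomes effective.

2025/04/17

The last day of the mitigation period: counting 15 business days from Tuesday, 2025/01/14 (Jan 15, Jan 16, Jan 17, Jan 20, …, Jan 31, Feb 3, Feb 4, skipping weekends) reaches Tuesday, 2025/02/04.
The date termination becomes effective: 2025/02/04 + 72 days = 2025/04/17. 2025/04/17 is a Thursday and is not a listed holiday, so no roll-forward applies.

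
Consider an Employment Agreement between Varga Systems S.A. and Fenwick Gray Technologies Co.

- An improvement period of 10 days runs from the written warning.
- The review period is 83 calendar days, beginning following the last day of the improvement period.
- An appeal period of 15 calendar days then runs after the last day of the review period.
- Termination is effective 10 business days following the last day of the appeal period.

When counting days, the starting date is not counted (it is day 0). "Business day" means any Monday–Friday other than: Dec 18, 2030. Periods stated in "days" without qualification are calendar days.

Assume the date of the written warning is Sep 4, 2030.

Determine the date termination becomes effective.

Adding 10 calendar days to Sep 4, 2030 gives Sep 14, 2030, which is the last day of the improvement period.
The last day of the review period: Sep 14, 2030 + 83 days = Dec 6, 2030.
The last day of the appeal period: 15 calendar days after Dec 6, 2030 is Dec 21, 2030.
The date termination becomes effective: counting 10 business days from Saturday, Dec 21, 2030 (Dec 23, Dec 24, Dec 25, Dec 26, Dec 27, Dec 30, Dec 31, Jan 1, Jan 2, Jan 3, skipping weekends) reaches Friday, Jan 3, 2031.

Jan 3, 2031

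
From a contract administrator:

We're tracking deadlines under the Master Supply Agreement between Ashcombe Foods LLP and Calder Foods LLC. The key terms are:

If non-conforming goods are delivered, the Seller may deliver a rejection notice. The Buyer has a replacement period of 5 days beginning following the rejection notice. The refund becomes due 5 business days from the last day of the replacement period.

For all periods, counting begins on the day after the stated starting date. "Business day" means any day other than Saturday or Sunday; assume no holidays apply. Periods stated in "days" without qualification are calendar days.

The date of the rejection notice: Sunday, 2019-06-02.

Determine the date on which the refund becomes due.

2019-06-14

The last day of the replacement period: 2019-06-02 + 5 days = 2019-06-07.
The date on which the refund becomes due: 5 business days after Friday, 2019-06-07, skipping weekends — Jun 10, Jun 11, Jun 12, Jun 13, Jun 14 — lands on Friday, 2019-06-14.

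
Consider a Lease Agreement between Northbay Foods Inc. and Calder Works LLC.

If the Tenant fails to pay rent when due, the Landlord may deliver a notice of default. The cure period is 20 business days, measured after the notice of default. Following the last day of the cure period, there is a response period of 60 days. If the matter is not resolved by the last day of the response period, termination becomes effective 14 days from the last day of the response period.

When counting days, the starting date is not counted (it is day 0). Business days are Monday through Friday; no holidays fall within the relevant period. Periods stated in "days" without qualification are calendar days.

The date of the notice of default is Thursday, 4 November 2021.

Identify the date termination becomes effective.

From Thursday, 4 November 2021, 20 business days (Nov 5, Nov 8, Nov 9, Nov 10, …, Nov 30, Dec 1, Dec 2, skipping weekends) brings us to Thursday, 2 December 2021, which is the last day of the cure period.
The last day of the response period: 60 calendar days after 2 December 2021 is 31 January 2022.
The date termination becomes effective: 31 January 2022 + 14 days = 14 February 2022.

14 February 2022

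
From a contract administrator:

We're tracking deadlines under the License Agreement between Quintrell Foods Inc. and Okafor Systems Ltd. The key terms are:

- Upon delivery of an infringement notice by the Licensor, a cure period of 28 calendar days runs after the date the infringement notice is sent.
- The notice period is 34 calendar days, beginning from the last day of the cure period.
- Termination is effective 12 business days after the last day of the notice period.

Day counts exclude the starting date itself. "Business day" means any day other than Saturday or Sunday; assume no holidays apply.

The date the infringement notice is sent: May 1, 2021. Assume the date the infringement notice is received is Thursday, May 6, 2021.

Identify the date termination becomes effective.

The last day of the cure period: May 1, 2021 + 28 days = May 29, 2021.
Adding 34 calendar days to May 29, 2021 gives July 2, 2021, which is the last day of the notice period.
From Friday, July 2, 2021, 12 business days (Jul 5, Jul 6, Jul 7, Jul 8, …, Jul 16, Jul 19, Jul 20, skipping weekends) brings us to Tuesday, July 20, 2021, which is the date termination becomes effective.

July 20, 2021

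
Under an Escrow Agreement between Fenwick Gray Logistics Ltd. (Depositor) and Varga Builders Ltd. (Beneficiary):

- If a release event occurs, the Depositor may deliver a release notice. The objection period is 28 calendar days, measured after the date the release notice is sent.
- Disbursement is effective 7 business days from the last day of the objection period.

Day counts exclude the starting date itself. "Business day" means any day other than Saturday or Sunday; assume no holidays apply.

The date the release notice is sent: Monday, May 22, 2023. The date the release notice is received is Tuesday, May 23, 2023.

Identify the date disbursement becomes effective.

The last day of the objection period: May 22, 2023 + 28 days = Jun 19, 2023.
The date disbursement becomes effective: counting 7 business days from Monday, Jun 19, 2023 (Jun 20, Jun 21, Jun 22, Jun 23, Jun 26, Jun 27, Jun 28, skipping weekends) reaches Wednesday, Jun 28, 2023.

Jun 28, 2023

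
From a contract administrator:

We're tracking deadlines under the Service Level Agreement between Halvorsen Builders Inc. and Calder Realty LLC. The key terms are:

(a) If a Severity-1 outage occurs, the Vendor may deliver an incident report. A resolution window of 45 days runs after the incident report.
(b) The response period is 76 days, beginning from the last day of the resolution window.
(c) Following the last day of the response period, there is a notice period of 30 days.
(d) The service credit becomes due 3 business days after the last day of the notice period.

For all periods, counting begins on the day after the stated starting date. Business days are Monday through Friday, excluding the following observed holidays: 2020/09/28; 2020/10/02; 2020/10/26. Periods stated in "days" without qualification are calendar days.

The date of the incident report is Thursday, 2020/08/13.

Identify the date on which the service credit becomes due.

2021/01/14

The last day of the resolution window: 45 calendar days after 2020/08/13 is 2020/09/27.
The last day of the response period: 76 calendar days after 2020/09/27 is 2020/12/12.
Adding 30 calendar days to 2020/12/12 gives 2021/01/11, which is the last day of the notice period.
The date on which the service credit becomes due: counting 3 business days from Monday, 2021/01/11 (Jan 12, Jan 13, Jan 14, skipping weekends) reaches Thursday, 2021/01/14.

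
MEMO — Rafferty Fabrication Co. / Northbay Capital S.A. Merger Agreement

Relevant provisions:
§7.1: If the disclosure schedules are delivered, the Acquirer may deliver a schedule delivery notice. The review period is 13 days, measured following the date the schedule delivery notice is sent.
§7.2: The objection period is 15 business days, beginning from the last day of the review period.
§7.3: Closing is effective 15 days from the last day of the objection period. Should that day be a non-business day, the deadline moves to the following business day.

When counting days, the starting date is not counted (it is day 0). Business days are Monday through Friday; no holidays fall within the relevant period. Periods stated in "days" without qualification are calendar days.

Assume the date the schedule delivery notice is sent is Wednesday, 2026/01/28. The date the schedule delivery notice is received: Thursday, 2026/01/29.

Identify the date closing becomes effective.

The last day of the review period: 13 calendar days after 2026/01/28 is 2026/02/10.
The last day of the objection period: 15 business days after Tuesday, 2026/02/10, skipping weekends — Feb 11, Feb 12, Feb 13, Feb 16, …, Feb 27, Mar 2, Mar 3 — lands on Tuesday, 2026/03/03.
The date closing becomes effective: 2026/03/03 + 15 days = 2026/03/18. 2026/03/18 is a Wednesday, so no roll-forward applies.

2026/03/18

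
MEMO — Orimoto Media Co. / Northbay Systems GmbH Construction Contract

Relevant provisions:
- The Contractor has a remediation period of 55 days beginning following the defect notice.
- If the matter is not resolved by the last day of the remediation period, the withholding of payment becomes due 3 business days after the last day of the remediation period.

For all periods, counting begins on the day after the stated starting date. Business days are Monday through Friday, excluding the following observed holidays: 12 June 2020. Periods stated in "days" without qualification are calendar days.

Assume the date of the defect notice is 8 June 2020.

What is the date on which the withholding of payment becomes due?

5 August 2020

The last day of the remediation period: 8 June 2020 + 55 days = 2 August 2020.
The date on which the withholding of payment becomes due: 3 business days after Sunday, 2 August 2020, skipping weekends — Aug 3, Aug 4, Aug 5 — lands on Wednesday, 5 August 2020.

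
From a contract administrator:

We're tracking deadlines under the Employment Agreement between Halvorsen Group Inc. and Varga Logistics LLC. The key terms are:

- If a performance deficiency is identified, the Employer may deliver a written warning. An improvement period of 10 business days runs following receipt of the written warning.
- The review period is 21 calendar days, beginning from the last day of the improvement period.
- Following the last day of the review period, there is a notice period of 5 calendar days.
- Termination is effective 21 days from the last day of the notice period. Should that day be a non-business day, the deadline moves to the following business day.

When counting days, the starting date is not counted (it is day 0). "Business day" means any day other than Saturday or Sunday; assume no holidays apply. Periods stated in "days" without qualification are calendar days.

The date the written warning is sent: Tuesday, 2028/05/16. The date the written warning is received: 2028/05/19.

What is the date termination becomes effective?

2028/07/19

The last day of the improvement period: 10 business days after Friday, 2028/05/19, skipping weekends — May 22, May 23, May 24, May 25, May 26, May 29, May 30, May 31, Jun 1, Jun 2 — lands on Friday, 2028/06/02.
The last day of the review period: 2028/06/02 + 21 days = 2028/06/23.
The last day of the notice period: 2028/06/23 + 5 days = 2028/06/28.
The date termination becomes effective: 21 calendar days after 2028/06/28 is 2028/07/19. 2028/07/19 is a Wednesday, so no roll-forward applies.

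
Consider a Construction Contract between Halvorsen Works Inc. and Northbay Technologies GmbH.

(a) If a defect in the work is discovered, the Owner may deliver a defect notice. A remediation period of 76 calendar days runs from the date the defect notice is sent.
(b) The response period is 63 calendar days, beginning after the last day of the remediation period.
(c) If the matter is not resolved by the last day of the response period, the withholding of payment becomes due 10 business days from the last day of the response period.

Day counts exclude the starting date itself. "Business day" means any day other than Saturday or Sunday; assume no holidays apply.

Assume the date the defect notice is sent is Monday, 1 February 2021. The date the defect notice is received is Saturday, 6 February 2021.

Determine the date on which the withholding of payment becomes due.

The last day of the remediation period: 1 February 2021 + 76 days = 18 April 2021.
Adding 63 calendar days to 18 April 2021 gives 20 June 2021, which is the last day of the response period.
The date on which the withholding of payment becomes due: counting 10 business days from Sunday, 20 June 2021 (Jun 21, Jun 22, Jun 23, Jun 24, Jun 25, Jun 28, Jun 29, Jun 30, Jul 1, Jul 2, skipping weekends) reaches Friday, 2 July 2021.

2 July 2021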